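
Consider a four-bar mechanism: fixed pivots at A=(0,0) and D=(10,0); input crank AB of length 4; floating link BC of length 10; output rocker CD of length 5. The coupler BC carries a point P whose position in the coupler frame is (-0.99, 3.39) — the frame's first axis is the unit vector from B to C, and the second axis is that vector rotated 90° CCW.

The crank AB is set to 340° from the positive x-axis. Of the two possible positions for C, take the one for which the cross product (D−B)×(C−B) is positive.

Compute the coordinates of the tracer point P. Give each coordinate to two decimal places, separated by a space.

A=(0,0), D=(10.00,0)
B = A + 4.00·(cos340°, sin340°) = (3.7588, -1.3681)
|BD| = 6.3894
circle(B,10.00) ∩ circle(D,5.00): a=9.0638, h=4.2247
  candidates: C₊=(11.7078,4.6993) cross=26.993; C₋=(13.5169,-3.5540) cross=-26.993
  mode + wants cross > 0 → take C=(11.7078,4.6993) (cross=26.993)
ex = (C−B)/|BC| = (0.7949,0.6067); ey = (-0.6067,0.7949)
P = B + -0.99·ex + 3.39·ey = (0.9150,0.7260)

0.91 0.73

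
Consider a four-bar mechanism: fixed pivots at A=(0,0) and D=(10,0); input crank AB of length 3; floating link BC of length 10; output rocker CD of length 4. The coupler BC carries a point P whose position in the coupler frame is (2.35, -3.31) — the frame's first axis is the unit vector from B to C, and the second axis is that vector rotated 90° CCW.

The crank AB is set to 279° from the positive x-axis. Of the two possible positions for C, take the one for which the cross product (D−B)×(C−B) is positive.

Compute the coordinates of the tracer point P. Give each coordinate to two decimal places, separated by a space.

4.40 -3.96

A=(0,0), D=(10.00,0)
B = A + 3.00·(cos279°, sin279°) = (0.4693, -2.9631)
|BD| = 9.9807
circle(B,10.00) ∩ circle(D,4.00): a=9.1985, h=3.9228
  candidates: C₊=(8.0885,3.5137) cross=39.152; C₋=(10.4177,-3.9781) cross=-39.152
  mode + wants cross > 0 → take C=(8.0885,3.5137) (cross=39.152)
ex = (C−B)/|BC| = (0.7619,0.6477); ey = (-0.6477,0.7619)
P = B + 2.35·ex + -3.31·ey = (4.4036,-3.9630)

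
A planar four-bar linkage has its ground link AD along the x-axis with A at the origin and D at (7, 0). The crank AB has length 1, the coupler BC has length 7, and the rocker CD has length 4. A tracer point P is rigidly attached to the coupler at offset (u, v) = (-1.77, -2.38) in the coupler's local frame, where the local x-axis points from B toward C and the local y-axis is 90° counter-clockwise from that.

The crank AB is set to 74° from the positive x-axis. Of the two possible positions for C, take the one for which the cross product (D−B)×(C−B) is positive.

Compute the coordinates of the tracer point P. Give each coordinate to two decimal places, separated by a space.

-0.30 -1.95

A=(0,0), D=(7.00,0)
B = A + 1.00·(cos74°, sin74°) = (0.2756, 0.9613)
|BD| = 6.7927
circle(B,7.00) ∩ circle(D,4.00): a=5.8254, h=3.8813
  candidates: C₊=(6.5917,3.9791) cross=26.364; C₋=(5.4932,-3.7053) cross=-26.364
  mode + wants cross > 0 → take C=(6.5917,3.9791) (cross=26.364)
ex = (C−B)/|BC| = (0.9023,0.4311); ey = (-0.4311,0.9023)
P = B + -1.77·ex + -2.38·ey = (-0.2954,-1.9493)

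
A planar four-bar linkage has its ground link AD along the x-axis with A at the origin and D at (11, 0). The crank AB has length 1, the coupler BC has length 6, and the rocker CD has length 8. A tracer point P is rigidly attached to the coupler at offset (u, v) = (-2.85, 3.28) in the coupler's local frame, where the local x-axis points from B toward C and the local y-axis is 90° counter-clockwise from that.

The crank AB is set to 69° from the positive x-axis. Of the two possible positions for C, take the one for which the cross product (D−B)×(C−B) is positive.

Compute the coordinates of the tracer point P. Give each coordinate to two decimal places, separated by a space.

-3.96 1.41

A=(0,0), D=(11.00,0)
B = A + 1.00·(cos69°, sin69°) = (0.3584, 0.9336)
|BD| = 10.6825
circle(B,6.00) ∩ circle(D,8.00): a=4.0307, h=4.4445
  candidates: C₊=(4.7621,5.0088) cross=47.478; C₋=(3.9852,-3.8462) cross=-47.478
  mode + wants cross > 0 → take C=(4.7621,5.0088) (cross=47.478)
ex = (C−B)/|BC| = (0.7339,0.6792); ey = (-0.6792,0.7339)
P = B + -2.85·ex + 3.28·ey = (-3.9612,1.4052)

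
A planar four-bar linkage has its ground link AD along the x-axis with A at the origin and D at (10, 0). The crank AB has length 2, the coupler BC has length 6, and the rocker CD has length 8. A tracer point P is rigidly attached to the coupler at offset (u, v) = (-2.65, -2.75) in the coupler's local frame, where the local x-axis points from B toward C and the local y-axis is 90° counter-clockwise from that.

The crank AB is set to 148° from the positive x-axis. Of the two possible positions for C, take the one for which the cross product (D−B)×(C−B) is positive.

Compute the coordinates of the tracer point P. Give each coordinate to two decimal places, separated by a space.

A=(0,0), D=(10.00,0)
B = A + 2.00·(cos148°, sin148°) = (-1.6961, 1.0598)
|BD| = 11.7440
circle(B,6.00) ∩ circle(D,8.00): a=4.6799, h=3.7548
  candidates: C₊=(3.3036,4.3770) cross=44.096; C₋=(2.6259,-3.1020) cross=-44.096
  mode + wants cross > 0 → take C=(3.3036,4.3770) (cross=44.096)
ex = (C−B)/|BC| = (0.8333,0.5529); ey = (-0.5529,0.8333)
P = B + -2.65·ex + -2.75·ey = (-2.3839,-2.6967)

-2.38 -2.70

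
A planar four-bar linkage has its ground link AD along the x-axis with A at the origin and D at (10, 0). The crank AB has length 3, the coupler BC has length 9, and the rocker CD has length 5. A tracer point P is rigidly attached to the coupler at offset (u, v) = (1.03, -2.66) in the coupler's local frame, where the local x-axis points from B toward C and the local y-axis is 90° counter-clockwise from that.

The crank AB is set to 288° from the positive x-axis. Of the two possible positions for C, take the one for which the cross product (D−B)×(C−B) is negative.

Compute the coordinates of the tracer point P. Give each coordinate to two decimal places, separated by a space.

A=(0,0), D=(10.00,0)
B = A + 3.00·(cos288°, sin288°) = (0.9271, -2.8532)
|BD| = 9.5110
circle(B,9.00) ∩ circle(D,5.00): a=7.6995, h=4.6603
  candidates: C₊=(6.8739,3.9022) cross=44.324; C₋=(9.6699,-4.9891) cross=-44.324
  mode - wants cross < 0 → take C=(9.6699,-4.9891) (cross=-44.324)
ex = (C−B)/|BC| = (0.9714,-0.2373); ey = (0.2373,0.9714)
P = B + 1.03·ex + -2.66·ey = (1.2963,-5.6816)

1.30 -5.68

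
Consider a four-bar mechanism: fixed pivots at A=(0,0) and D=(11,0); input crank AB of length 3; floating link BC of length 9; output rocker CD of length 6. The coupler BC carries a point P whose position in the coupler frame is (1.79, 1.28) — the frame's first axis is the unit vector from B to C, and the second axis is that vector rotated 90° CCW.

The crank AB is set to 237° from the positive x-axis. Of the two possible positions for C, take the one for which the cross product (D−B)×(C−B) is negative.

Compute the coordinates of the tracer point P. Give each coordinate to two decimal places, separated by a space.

A=(0,0), D=(11.00,0)
B = A + 3.00·(cos237°, sin237°) = (-1.6339, -2.5160)
|BD| = 12.8820
circle(B,9.00) ∩ circle(D,6.00): a=8.1876, h=3.7367
  candidates: C₊=(5.6662,2.7478) cross=48.136; C₋=(7.1258,-4.5816) cross=-48.136
  mode - wants cross < 0 → take C=(7.1258,-4.5816) (cross=-48.136)
ex = (C−B)/|BC| = (0.9733,-0.2295); ey = (0.2295,0.9733)
P = B + 1.79·ex + 1.28·ey = (0.4021,-1.6810)

0.40 -1.68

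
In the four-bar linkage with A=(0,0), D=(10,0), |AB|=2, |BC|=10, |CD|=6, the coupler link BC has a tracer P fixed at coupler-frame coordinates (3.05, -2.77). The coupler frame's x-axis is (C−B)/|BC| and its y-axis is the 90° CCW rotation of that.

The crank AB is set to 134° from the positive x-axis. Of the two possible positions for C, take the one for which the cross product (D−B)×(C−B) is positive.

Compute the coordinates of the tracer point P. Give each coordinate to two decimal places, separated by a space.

A=(0,0), D=(10.00,0)
B = A + 2.00·(cos134°, sin134°) = (-1.3893, 1.4387)
|BD| = 11.4798
circle(B,10.00) ∩ circle(D,6.00): a=8.5274, h=5.2233
  candidates: C₊=(7.7255,5.5522) cross=59.963; C₋=(6.4163,-4.8122) cross=-59.963
  mode + wants cross > 0 → take C=(7.7255,5.5522) (cross=59.963)
ex = (C−B)/|BC| = (0.9115,0.4113); ey = (-0.4113,0.9115)
P = B + 3.05·ex + -2.77·ey = (2.5301,0.1685)

2.53 0.17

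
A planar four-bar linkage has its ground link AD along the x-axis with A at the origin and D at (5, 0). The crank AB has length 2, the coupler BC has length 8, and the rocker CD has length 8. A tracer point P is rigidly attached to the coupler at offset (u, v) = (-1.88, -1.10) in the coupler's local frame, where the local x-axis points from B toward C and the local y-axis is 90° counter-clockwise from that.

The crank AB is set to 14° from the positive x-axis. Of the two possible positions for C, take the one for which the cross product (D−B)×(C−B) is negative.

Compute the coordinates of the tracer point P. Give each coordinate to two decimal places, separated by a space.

0.77 2.32

A=(0,0), D=(5.00,0)
B = A + 2.00·(cos14°, sin14°) = (1.9406, 0.4838)
|BD| = 3.0974
circle(B,8.00) ∩ circle(D,8.00): a=1.5487, h=7.8487
  candidates: C₊=(4.6963,7.9942) cross=24.311; C₋=(2.2443,-7.5104) cross=-24.311
  mode - wants cross < 0 → take C=(2.2443,-7.5104) (cross=-24.311)
ex = (C−B)/|BC| = (0.0380,-0.9993); ey = (0.9993,0.0380)
P = B + -1.88·ex + -1.10·ey = (0.7700,2.3207)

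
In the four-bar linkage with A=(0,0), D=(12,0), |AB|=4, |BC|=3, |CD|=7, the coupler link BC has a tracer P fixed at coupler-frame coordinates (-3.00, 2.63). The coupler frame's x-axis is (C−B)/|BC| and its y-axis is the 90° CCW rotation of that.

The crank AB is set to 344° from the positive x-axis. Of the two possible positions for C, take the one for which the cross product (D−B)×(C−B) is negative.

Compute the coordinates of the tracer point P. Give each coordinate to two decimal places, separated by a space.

A=(0,0), D=(12.00,0)
B = A + 4.00·(cos344°, sin344°) = (3.8450, -1.1025)
|BD| = 8.2291
circle(B,3.00) ∩ circle(D,7.00): a=1.6842, h=2.4826
  candidates: C₊=(5.1814,1.5834) cross=20.430; C₋=(5.8467,-3.3372) cross=-20.430
  mode - wants cross < 0 → take C=(5.8467,-3.3372) (cross=-20.430)
ex = (C−B)/|BC| = (0.6672,-0.7449); ey = (0.7449,0.6672)
P = B + -3.00·ex + 2.63·ey = (3.8024,2.8868)

3.80 2.89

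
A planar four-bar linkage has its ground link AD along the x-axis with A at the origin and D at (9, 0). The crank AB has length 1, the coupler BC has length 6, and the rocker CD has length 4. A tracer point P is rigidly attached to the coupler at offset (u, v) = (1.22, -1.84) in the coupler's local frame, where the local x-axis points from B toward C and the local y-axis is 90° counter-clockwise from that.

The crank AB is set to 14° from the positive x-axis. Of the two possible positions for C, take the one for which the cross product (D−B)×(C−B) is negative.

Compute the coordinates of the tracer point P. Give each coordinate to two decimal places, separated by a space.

1.09 -1.96

A=(0,0), D=(9.00,0)
B = A + 1.00·(cos14°, sin14°) = (0.9703, 0.2419)
|BD| = 8.0333
circle(B,6.00) ∩ circle(D,4.00): a=5.2615, h=2.8839
  candidates: C₊=(6.3162,2.9660) cross=23.167; C₋=(6.1425,-2.7991) cross=-23.167
  mode - wants cross < 0 → take C=(6.1425,-2.7991) (cross=-23.167)
ex = (C−B)/|BC| = (0.8620,-0.5068); ey = (0.5068,0.8620)
P = B + 1.22·ex + -1.84·ey = (1.0894,-1.9626)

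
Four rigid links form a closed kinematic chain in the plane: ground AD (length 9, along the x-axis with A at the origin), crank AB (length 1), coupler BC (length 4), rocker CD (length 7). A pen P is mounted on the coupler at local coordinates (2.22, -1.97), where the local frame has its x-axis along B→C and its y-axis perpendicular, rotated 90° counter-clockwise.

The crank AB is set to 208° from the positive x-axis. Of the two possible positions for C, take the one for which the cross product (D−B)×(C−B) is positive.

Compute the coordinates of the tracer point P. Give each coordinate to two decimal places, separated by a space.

A=(0,0), D=(9.00,0)
B = A + 1.00·(cos208°, sin208°) = (-0.8829, -0.4695)
|BD| = 9.8941
circle(B,4.00) ∩ circle(D,7.00): a=3.2794, h=2.2903
  candidates: C₊=(2.2841,1.9739) cross=22.661; C₋=(2.5014,-2.6016) cross=-22.661
  mode + wants cross > 0 → take C=(2.2841,1.9739) (cross=22.661)
ex = (C−B)/|BC| = (0.7918,0.6108); ey = (-0.6108,0.7918)
P = B + 2.22·ex + -1.97·ey = (2.0781,-0.6732)

2.08 -0.67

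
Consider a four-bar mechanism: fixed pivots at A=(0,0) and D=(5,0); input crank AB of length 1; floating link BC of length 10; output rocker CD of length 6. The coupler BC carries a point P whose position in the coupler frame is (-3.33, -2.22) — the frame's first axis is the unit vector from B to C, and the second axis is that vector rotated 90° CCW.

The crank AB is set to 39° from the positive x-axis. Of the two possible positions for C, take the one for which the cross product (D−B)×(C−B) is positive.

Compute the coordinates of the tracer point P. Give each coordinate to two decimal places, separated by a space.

-2.25 -1.99

A=(0,0), D=(5.00,0)
B = A + 1.00·(cos39°, sin39°) = (0.7771, 0.6293)
|BD| = 4.2695
circle(B,10.00) ∩ circle(D,6.00): a=9.6298, h=2.6958
  candidates: C₊=(10.6991,1.8762) cross=11.510; C₋=(9.9044,-3.4564) cross=-11.510
  mode + wants cross > 0 → take C=(10.6991,1.8762) (cross=11.510)
ex = (C−B)/|BC| = (0.9922,0.1247); ey = (-0.1247,0.9922)
P = B + -3.33·ex + -2.22·ey = (-2.2501,-1.9886)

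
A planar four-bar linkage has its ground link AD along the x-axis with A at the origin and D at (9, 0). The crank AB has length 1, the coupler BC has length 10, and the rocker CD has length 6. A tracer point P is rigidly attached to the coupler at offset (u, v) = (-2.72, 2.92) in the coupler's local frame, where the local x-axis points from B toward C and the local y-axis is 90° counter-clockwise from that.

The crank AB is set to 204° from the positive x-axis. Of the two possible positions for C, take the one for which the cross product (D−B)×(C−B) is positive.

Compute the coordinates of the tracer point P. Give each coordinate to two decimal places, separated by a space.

-4.85 0.26

A=(0,0), D=(9.00,0)
B = A + 1.00·(cos204°, sin204°) = (-0.9135, -0.4067)
|BD| = 9.9219
circle(B,10.00) ∩ circle(D,6.00): a=8.1861, h=5.7434
  candidates: C₊=(7.0303,5.6675) cross=56.986; C₋=(7.5012,-5.8098) cross=-56.986
  mode + wants cross > 0 → take C=(7.0303,5.6675) (cross=56.986)
ex = (C−B)/|BC| = (0.7944,0.6074); ey = (-0.6074,0.7944)
P = B + -2.72·ex + 2.92·ey = (-4.8479,0.2607)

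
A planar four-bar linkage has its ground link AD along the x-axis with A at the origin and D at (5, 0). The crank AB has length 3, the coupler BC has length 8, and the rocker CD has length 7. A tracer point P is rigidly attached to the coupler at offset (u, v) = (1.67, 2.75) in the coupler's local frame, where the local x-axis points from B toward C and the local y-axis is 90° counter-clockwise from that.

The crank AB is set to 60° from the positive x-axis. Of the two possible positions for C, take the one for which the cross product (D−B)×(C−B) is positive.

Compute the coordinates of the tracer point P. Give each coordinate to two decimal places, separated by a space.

A=(0,0), D=(5.00,0)
B = A + 3.00·(cos60°, sin60°) = (1.5000, 2.5981)
|BD| = 4.3589
circle(B,8.00) ∩ circle(D,7.00): a=3.9001, h=6.9849
  candidates: C₊=(8.7949,5.8821) cross=30.447; C₋=(0.4683,-5.3351) cross=-30.447
  mode + wants cross > 0 → take C=(8.7949,5.8821) (cross=30.447)
ex = (C−B)/|BC| = (0.9119,0.4105); ey = (-0.4105,0.9119)
P = B + 1.67·ex + 2.75·ey = (1.8939,5.7912)

1.89 5.79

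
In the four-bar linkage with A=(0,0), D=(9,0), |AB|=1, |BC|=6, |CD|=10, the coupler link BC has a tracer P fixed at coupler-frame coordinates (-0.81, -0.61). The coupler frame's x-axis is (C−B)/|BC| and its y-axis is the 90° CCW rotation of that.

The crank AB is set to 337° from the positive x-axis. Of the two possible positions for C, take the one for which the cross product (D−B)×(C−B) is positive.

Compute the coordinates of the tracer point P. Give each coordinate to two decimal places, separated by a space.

1.56 -1.18

A=(0,0), D=(9.00,0)
B = A + 1.00·(cos337°, sin337°) = (0.9205, -0.3907)
|BD| = 8.0889
circle(B,6.00) ∩ circle(D,10.00): a=0.0884, h=5.9993
  candidates: C₊=(0.7191,5.6059) cross=48.528; C₋=(1.2986,-6.3788) cross=-48.528
  mode + wants cross > 0 → take C=(0.7191,5.6059) (cross=48.528)
ex = (C−B)/|BC| = (-0.0336,0.9994); ey = (-0.9994,-0.0336)
P = B + -0.81·ex + -0.61·ey = (1.5574,-1.1798)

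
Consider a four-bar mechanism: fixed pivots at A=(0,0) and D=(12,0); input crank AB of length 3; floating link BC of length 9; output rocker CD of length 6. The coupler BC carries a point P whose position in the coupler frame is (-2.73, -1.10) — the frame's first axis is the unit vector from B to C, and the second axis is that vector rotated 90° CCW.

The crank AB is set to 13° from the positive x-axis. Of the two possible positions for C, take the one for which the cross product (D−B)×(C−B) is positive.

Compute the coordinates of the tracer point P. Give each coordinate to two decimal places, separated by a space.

1.29 -1.78

A=(0,0), D=(12.00,0)
B = A + 3.00·(cos13°, sin13°) = (2.9231, 0.6749)
|BD| = 9.1019
circle(B,9.00) ∩ circle(D,6.00): a=7.0230, h=5.6283
  candidates: C₊=(10.3441,5.7670) cross=51.229; C₋=(9.5094,-5.4587) cross=-51.229
  mode + wants cross > 0 → take C=(10.3441,5.7670) (cross=51.229)
ex = (C−B)/|BC| = (0.8245,0.5658); ey = (-0.5658,0.8245)
P = B + -2.73·ex + -1.10·ey = (1.2945,-1.7768)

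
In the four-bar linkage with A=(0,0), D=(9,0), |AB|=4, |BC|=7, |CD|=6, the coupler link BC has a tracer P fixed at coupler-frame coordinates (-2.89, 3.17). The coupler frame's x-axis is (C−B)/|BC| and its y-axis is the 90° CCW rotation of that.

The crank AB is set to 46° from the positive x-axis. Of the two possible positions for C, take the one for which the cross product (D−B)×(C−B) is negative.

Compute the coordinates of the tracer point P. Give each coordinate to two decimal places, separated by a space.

5.16 6.44

A=(0,0), D=(9.00,0)
B = A + 4.00·(cos46°, sin46°) = (2.7786, 2.8774)
|BD| = 6.8545
circle(B,7.00) ∩ circle(D,6.00): a=4.3755, h=5.4639
  candidates: C₊=(9.0436,5.9998) cross=37.453; C₋=(4.4564,-3.9186) cross=-37.453
  mode - wants cross < 0 → take C=(4.4564,-3.9186) (cross=-37.453)
ex = (C−B)/|BC| = (0.2397,-0.9709); ey = (0.9709,0.2397)
P = B + -2.89·ex + 3.17·ey = (5.1636,6.4429)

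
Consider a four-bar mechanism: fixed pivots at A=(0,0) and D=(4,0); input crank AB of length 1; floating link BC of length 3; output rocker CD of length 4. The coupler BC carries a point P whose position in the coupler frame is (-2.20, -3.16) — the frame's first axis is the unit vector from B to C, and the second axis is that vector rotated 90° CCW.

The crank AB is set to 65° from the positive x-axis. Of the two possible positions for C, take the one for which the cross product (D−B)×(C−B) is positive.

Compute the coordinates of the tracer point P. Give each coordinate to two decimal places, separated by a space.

1.96 -2.62

A=(0,0), D=(4.00,0)
B = A + 1.00·(cos65°, sin65°) = (0.4226, 0.9063)
|BD| = 3.6904
circle(B,3.00) ∩ circle(D,4.00): a=0.8968, h=2.8628
  candidates: C₊=(1.9950,3.4612) cross=10.565; C₋=(0.5889,-2.0891) cross=-10.565
  mode + wants cross > 0 → take C=(1.9950,3.4612) (cross=10.565)
ex = (C−B)/|BC| = (0.5241,0.8516); ey = (-0.8516,0.5241)
P = B + -2.20·ex + -3.16·ey = (1.9607,-2.6236)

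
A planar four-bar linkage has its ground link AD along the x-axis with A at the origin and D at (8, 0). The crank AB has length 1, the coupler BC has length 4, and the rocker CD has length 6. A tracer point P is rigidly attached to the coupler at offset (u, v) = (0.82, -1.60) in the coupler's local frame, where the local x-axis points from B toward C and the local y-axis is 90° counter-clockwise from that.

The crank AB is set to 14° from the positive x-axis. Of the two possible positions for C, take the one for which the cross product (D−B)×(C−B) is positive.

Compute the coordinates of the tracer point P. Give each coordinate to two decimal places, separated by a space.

A=(0,0), D=(8.00,0)
B = A + 1.00·(cos14°, sin14°) = (0.9703, 0.2419)
|BD| = 7.0339
circle(B,4.00) ∩ circle(D,6.00): a=2.0952, h=3.4073
  candidates: C₊=(3.1815,3.5752) cross=23.967; C₋=(2.9471,-3.2355) cross=-23.967
  mode + wants cross > 0 → take C=(3.1815,3.5752) (cross=23.967)
ex = (C−B)/|BC| = (0.5528,0.8333); ey = (-0.8333,0.5528)
P = B + 0.82·ex + -1.60·ey = (2.7569,0.0408)

2.76 0.04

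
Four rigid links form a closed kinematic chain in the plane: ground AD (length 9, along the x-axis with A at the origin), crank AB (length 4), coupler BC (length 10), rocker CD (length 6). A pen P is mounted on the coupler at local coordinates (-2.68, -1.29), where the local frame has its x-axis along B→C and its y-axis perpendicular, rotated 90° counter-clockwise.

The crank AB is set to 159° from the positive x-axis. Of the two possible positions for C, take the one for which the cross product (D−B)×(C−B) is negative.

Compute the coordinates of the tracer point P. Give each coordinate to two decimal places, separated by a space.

A=(0,0), D=(9.00,0)
B = A + 4.00·(cos159°, sin159°) = (-3.7343, 1.4335)
|BD| = 12.8147
circle(B,10.00) ∩ circle(D,6.00): a=8.9045, h=4.5508
  candidates: C₊=(5.6233,4.9597) cross=58.318; C₋=(4.6052,-4.0848) cross=-58.318
  mode - wants cross < 0 → take C=(4.6052,-4.0848) (cross=-58.318)
ex = (C−B)/|BC| = (0.8340,-0.5518); ey = (0.5518,0.8340)
P = B + -2.68·ex + -1.29·ey = (-6.6812,1.8366)

-6.68 1.84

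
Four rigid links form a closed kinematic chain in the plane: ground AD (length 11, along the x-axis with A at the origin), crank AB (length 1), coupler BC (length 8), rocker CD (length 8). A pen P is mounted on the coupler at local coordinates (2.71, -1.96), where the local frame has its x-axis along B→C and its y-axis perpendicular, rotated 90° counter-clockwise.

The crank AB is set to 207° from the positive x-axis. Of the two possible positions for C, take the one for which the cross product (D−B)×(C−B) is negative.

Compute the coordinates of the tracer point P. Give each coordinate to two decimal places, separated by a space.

-0.06 -3.69

A=(0,0), D=(11.00,0)
B = A + 1.00·(cos207°, sin207°) = (-0.8910, -0.4540)
|BD| = 11.8997
circle(B,8.00) ∩ circle(D,8.00): a=5.9498, h=5.3478
  candidates: C₊=(4.8505,5.1170) cross=63.638; C₋=(5.2585,-5.5709) cross=-63.638
  mode - wants cross < 0 → take C=(5.2585,-5.5709) (cross=-63.638)
ex = (C−B)/|BC| = (0.7687,-0.6396); ey = (0.6396,0.7687)
P = B + 2.71·ex + -1.96·ey = (-0.0615,-3.6940)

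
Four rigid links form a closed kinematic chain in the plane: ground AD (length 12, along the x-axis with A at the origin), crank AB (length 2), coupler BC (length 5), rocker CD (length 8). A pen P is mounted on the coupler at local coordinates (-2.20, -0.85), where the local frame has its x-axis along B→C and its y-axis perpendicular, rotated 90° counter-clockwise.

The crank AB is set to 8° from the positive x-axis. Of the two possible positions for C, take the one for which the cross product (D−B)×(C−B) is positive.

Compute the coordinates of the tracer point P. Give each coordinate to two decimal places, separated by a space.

A=(0,0), D=(12.00,0)
B = A + 2.00·(cos8°, sin8°) = (1.9805, 0.2783)
|BD| = 10.0233
circle(B,5.00) ∩ circle(D,8.00): a=3.0662, h=3.9495
  candidates: C₊=(5.1552,4.1412) cross=39.587; C₋=(4.9359,-3.7548) cross=-39.587
  mode + wants cross > 0 → take C=(5.1552,4.1412) (cross=39.587)
ex = (C−B)/|BC| = (0.6349,0.7726); ey = (-0.7726,0.6349)
P = B + -2.20·ex + -0.85·ey = (1.2403,-1.9610)

1.24 -1.96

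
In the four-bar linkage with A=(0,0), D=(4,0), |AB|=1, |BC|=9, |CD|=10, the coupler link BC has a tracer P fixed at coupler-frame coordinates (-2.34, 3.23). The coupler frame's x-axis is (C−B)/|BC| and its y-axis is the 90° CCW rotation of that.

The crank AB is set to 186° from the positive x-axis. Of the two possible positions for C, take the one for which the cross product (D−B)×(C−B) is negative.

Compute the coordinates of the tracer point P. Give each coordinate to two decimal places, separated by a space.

2.02 2.51

A=(0,0), D=(4.00,0)
B = A + 1.00·(cos186°, sin186°) = (-0.9945, -0.1045)
|BD| = 4.9956
circle(B,9.00) ∩ circle(D,10.00): a=0.5961, h=8.9802
  candidates: C₊=(-0.5864,8.8862) cross=44.862; C₋=(-0.2106,-9.0703) cross=-44.862
  mode - wants cross < 0 → take C=(-0.2106,-9.0703) (cross=-44.862)
ex = (C−B)/|BC| = (0.0871,-0.9962); ey = (0.9962,0.0871)
P = B + -2.34·ex + 3.23·ey = (2.0194,2.5079)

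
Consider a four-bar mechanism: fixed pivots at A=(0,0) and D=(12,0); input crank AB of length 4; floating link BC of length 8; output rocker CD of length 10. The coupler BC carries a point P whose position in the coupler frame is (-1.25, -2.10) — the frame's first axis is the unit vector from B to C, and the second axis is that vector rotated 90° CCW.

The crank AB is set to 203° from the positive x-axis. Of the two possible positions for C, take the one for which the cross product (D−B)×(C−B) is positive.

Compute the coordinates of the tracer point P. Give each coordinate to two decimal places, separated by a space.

A=(0,0), D=(12.00,0)
B = A + 4.00·(cos203°, sin203°) = (-3.6820, -1.5629)
|BD| = 15.7597
circle(B,8.00) ∩ circle(D,10.00): a=6.7377, h=4.3132
  candidates: C₊=(2.5947,3.3972) cross=67.974; C₋=(3.4502,-5.1866) cross=-67.974
  mode + wants cross > 0 → take C=(2.5947,3.3972) (cross=67.974)
ex = (C−B)/|BC| = (0.7846,0.6200); ey = (-0.6200,0.7846)
P = B + -1.25·ex + -2.10·ey = (-3.3607,-3.9856)

-3.36 -3.99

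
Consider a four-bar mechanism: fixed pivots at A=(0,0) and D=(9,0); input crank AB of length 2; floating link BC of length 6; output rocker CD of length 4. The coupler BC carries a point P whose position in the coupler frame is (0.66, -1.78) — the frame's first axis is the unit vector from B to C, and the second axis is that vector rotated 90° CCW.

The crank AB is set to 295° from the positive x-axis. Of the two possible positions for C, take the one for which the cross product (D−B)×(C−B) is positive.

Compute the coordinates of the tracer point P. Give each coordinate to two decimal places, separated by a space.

A=(0,0), D=(9.00,0)
B = A + 2.00·(cos295°, sin295°) = (0.8452, -1.8126)
|BD| = 8.3538
circle(B,6.00) ∩ circle(D,4.00): a=5.3740, h=2.6684
  candidates: C₊=(5.5122,1.9583) cross=22.292; C₋=(6.6702,-3.2514) cross=-22.292
  mode + wants cross > 0 → take C=(5.5122,1.9583) (cross=22.292)
ex = (C−B)/|BC| = (0.7778,0.6285); ey = (-0.6285,0.7778)
P = B + 0.66·ex + -1.78·ey = (2.4773,-2.7823)

2.48 -2.78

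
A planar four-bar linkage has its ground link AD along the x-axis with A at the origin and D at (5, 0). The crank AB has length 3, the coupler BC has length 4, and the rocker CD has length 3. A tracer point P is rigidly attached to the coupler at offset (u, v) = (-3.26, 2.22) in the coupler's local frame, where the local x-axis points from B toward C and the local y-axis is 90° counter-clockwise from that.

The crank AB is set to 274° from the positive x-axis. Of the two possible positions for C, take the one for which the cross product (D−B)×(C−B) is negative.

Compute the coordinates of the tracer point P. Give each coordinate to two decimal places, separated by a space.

A=(0,0), D=(5.00,0)
B = A + 3.00·(cos274°, sin274°) = (0.2093, -2.9927)
|BD| = 5.6487
circle(B,4.00) ∩ circle(D,3.00): a=3.4439, h=2.0345
  candidates: C₊=(2.0522,0.5574) cross=11.492; C₋=(4.2080,-2.8936) cross=-11.492
  mode - wants cross < 0 → take C=(4.2080,-2.8936) (cross=-11.492)
ex = (C−B)/|BC| = (0.9997,0.0248); ey = (-0.0248,0.9997)
P = B + -3.26·ex + 2.22·ey = (-3.1047,-0.8542)

-3.10 -0.85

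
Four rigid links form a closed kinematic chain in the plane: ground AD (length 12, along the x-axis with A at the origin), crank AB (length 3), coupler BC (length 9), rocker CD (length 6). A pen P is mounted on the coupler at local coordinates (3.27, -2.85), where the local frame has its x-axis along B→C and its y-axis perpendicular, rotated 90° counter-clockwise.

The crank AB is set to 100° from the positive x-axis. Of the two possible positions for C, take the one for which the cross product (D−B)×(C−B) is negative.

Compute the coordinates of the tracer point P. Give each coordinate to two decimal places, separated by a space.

A=(0,0), D=(12.00,0)
B = A + 3.00·(cos100°, sin100°) = (-0.5209, 2.9544)
|BD| = 12.8648
circle(B,9.00) ∩ circle(D,6.00): a=8.1814, h=3.7504
  candidates: C₊=(8.3030,4.7257) cross=48.248; C₋=(6.5805,-2.5746) cross=-48.248
  mode - wants cross < 0 → take C=(6.5805,-2.5746) (cross=-48.248)
ex = (C−B)/|BC| = (0.7890,-0.6143); ey = (0.6143,0.7890)
P = B + 3.27·ex + -2.85·ey = (0.3084,-1.3032)

0.31 -1.30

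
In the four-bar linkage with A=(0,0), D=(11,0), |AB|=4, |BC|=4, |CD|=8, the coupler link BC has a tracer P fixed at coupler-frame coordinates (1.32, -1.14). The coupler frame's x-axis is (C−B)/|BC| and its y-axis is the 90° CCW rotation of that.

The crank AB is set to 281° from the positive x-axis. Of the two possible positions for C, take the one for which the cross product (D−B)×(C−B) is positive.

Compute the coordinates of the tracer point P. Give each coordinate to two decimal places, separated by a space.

A=(0,0), D=(11.00,0)
B = A + 4.00·(cos281°, sin281°) = (0.7632, -3.9265)
|BD| = 10.9640
circle(B,4.00) ∩ circle(D,8.00): a=3.2930, h=2.2707
  candidates: C₊=(3.0246,-0.6271) cross=24.896; C₋=(4.6510,-4.8673) cross=-24.896
  mode + wants cross > 0 → take C=(3.0246,-0.6271) (cross=24.896)
ex = (C−B)/|BC| = (0.5653,0.8249); ey = (-0.8249,0.5653)
P = B + 1.32·ex + -1.14·ey = (2.4498,-3.4822)

2.45 -3.48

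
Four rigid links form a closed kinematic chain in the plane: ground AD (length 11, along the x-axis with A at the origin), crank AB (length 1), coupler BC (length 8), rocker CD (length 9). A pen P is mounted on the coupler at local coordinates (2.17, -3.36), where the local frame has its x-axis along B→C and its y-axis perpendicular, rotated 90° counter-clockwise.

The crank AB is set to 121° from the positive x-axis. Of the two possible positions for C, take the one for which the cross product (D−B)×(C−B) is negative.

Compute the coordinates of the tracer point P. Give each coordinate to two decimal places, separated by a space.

A=(0,0), D=(11.00,0)
B = A + 1.00·(cos121°, sin121°) = (-0.5150, 0.8572)
|BD| = 11.5469
circle(B,8.00) ∩ circle(D,9.00): a=5.0373, h=6.2149
  candidates: C₊=(4.9697,6.6810) cross=71.763; C₋=(4.0470,-5.7146) cross=-71.763
  mode - wants cross < 0 → take C=(4.0470,-5.7146) (cross=-71.763)
ex = (C−B)/|BC| = (0.5703,-0.8215); ey = (0.8215,0.5703)
P = B + 2.17·ex + -3.36·ey = (-2.0377,-2.8415)

-2.04 -2.84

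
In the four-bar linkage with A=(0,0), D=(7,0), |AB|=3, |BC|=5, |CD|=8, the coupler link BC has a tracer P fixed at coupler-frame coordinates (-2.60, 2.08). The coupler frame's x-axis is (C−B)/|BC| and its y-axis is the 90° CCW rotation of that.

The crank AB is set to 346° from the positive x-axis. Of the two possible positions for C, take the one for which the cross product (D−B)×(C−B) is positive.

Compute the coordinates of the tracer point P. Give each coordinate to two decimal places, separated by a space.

A=(0,0), D=(7.00,0)
B = A + 3.00·(cos346°, sin346°) = (2.9109, -0.7258)
|BD| = 4.1530
circle(B,5.00) ∩ circle(D,8.00): a=-2.6189, h=4.2593
  candidates: C₊=(-0.4120,3.0103) cross=17.689; C₋=(1.0767,-5.3772) cross=-17.689
  mode + wants cross > 0 → take C=(-0.4120,3.0103) (cross=17.689)
ex = (C−B)/|BC| = (-0.6646,0.7472); ey = (-0.7472,-0.6646)
P = B + -2.60·ex + 2.08·ey = (3.0846,-4.0509)

3.08 -4.05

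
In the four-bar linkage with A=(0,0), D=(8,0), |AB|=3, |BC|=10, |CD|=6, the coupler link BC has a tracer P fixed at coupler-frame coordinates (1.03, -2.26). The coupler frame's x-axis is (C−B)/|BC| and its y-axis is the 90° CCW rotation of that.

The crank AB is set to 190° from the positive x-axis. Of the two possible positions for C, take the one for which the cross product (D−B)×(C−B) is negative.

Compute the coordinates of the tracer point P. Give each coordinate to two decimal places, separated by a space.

A=(0,0), D=(8.00,0)
B = A + 3.00·(cos190°, sin190°) = (-2.9544, -0.5209)
|BD| = 10.9668
circle(B,10.00) ∩ circle(D,6.00): a=8.4013, h=5.4239
  candidates: C₊=(5.1797,5.2959) cross=59.482; C₋=(5.6950,-5.5396) cross=-59.482
  mode - wants cross < 0 → take C=(5.6950,-5.5396) (cross=-59.482)
ex = (C−B)/|BC| = (0.8649,-0.5019); ey = (0.5019,0.8649)
P = B + 1.03·ex + -2.26·ey = (-3.1977,-2.9926)

-3.20 -2.99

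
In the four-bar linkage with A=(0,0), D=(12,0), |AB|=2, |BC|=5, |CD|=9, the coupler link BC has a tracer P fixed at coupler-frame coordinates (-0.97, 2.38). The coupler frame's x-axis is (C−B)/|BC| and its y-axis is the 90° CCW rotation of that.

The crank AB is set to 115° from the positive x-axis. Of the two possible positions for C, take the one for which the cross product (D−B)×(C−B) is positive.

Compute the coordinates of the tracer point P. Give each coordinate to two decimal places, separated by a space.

A=(0,0), D=(12.00,0)
B = A + 2.00·(cos115°, sin115°) = (-0.8452, 1.8126)
|BD| = 12.9725
circle(B,5.00) ∩ circle(D,9.00): a=4.3278, h=2.5040
  candidates: C₊=(3.7900,3.6873) cross=32.483; C₋=(3.0903,-1.2715) cross=-32.483
  mode + wants cross > 0 → take C=(3.7900,3.6873) (cross=32.483)
ex = (C−B)/|BC| = (0.9271,0.3749); ey = (-0.3749,0.9271)
P = B + -0.97·ex + 2.38·ey = (-2.6368,3.6553)

-2.64 3.66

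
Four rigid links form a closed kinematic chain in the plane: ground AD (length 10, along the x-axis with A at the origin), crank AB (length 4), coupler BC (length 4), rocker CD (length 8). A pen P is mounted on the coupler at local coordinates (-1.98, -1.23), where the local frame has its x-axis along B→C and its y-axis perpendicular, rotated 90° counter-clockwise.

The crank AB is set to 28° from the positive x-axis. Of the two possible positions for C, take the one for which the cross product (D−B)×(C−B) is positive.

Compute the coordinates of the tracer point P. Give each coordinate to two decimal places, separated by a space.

4.27 -0.33

A=(0,0), D=(10.00,0)
B = A + 4.00·(cos28°, sin28°) = (3.5318, 1.8779)
|BD| = 6.7353
circle(B,4.00) ∩ circle(D,8.00): a=-0.1957, h=3.9952
  candidates: C₊=(4.4578,5.7692) cross=26.909; C₋=(2.2300,-1.9043) cross=-26.909
  mode + wants cross > 0 → take C=(4.4578,5.7692) (cross=26.909)
ex = (C−B)/|BC| = (0.2315,0.9728); ey = (-0.9728,0.2315)
P = B + -1.98·ex + -1.23·ey = (4.2700,-0.3331)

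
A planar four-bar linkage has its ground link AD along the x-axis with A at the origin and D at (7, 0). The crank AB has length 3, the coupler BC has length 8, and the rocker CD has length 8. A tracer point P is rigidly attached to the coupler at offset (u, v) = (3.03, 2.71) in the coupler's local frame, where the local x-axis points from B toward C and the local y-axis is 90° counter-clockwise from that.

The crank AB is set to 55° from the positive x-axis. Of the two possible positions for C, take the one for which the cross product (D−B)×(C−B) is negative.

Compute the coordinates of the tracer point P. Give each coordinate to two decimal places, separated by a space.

A=(0,0), D=(7.00,0)
B = A + 3.00·(cos55°, sin55°) = (1.7207, 2.4575)
|BD| = 5.8232
circle(B,8.00) ∩ circle(D,8.00): a=2.9116, h=7.4513
  candidates: C₊=(7.5049,7.9841) cross=43.391; C₋=(1.2158,-5.5266) cross=-43.391
  mode - wants cross < 0 → take C=(1.2158,-5.5266) (cross=-43.391)
ex = (C−B)/|BC| = (-0.0631,-0.9980); ey = (0.9980,-0.0631)
P = B + 3.03·ex + 2.71·ey = (4.2341,-0.7375)

4.23 -0.74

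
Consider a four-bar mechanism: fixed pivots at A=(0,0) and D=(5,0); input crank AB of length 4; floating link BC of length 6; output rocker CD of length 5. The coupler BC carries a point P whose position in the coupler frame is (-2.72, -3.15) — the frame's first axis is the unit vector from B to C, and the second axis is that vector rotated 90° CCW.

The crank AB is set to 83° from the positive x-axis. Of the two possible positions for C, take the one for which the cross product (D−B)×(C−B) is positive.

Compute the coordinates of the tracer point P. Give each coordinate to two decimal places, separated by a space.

-1.78 0.48

A=(0,0), D=(5.00,0)
B = A + 4.00·(cos83°, sin83°) = (0.4875, 3.9702)
|BD| = 6.0104
circle(B,6.00) ∩ circle(D,5.00): a=3.9203, h=4.5422
  candidates: C₊=(6.4311,4.7908) cross=27.300; C₋=(0.4304,-2.0295) cross=-27.300
  mode + wants cross > 0 → take C=(6.4311,4.7908) (cross=27.300)
ex = (C−B)/|BC| = (0.9906,0.1368); ey = (-0.1368,0.9906)
P = B + -2.72·ex + -3.15·ey = (-1.7761,0.4778)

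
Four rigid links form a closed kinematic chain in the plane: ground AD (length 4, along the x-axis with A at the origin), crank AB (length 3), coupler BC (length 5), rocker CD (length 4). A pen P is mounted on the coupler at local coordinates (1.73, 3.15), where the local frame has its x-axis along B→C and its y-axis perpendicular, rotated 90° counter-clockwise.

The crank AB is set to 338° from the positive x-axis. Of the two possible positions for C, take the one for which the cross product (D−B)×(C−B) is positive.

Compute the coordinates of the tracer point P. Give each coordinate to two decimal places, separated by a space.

-0.29 0.74

A=(0,0), D=(4.00,0)
B = A + 3.00·(cos338°, sin338°) = (2.7816, -1.1238)
|BD| = 1.6576
circle(B,5.00) ∩ circle(D,4.00): a=3.5436, h=3.5275
  candidates: C₊=(2.9948,3.8716) cross=5.847; C₋=(7.7779,-1.3143) cross=-5.847
  mode + wants cross > 0 → take C=(2.9948,3.8716) (cross=5.847)
ex = (C−B)/|BC| = (0.0426,0.9991); ey = (-0.9991,0.0426)
P = B + 1.73·ex + 3.15·ey = (-0.2918,0.7389)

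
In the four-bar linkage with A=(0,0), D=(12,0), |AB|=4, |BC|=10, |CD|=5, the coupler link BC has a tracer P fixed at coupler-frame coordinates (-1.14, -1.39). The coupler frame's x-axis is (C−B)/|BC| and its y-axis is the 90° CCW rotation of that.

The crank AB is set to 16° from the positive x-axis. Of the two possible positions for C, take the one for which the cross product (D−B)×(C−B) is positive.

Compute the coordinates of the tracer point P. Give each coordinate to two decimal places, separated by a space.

3.31 -0.61

A=(0,0), D=(12.00,0)
B = A + 4.00·(cos16°, sin16°) = (3.8450, 1.1025)
|BD| = 8.2291
circle(B,10.00) ∩ circle(D,5.00): a=8.6715, h=4.9804
  candidates: C₊=(13.1057,4.8762) cross=40.984; C₋=(11.7711,-4.9948) cross=-40.984
  mode + wants cross > 0 → take C=(13.1057,4.8762) (cross=40.984)
ex = (C−B)/|BC| = (0.9261,0.3774); ey = (-0.3774,0.9261)
P = B + -1.14·ex + -1.39·ey = (3.3139,-0.6149)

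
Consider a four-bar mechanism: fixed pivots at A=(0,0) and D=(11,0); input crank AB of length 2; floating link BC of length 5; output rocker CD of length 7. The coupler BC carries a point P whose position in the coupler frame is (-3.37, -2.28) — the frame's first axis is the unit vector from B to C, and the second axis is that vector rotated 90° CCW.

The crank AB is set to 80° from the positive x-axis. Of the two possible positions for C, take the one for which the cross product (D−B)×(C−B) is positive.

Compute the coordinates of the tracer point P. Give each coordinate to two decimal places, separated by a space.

-2.04 -1.33

A=(0,0), D=(11.00,0)
B = A + 2.00·(cos80°, sin80°) = (0.3473, 1.9696)
|BD| = 10.8333
circle(B,5.00) ∩ circle(D,7.00): a=4.3089, h=2.5364
  candidates: C₊=(5.0456,3.6803) cross=27.477; C₋=(4.1233,-1.3079) cross=-27.477
  mode + wants cross > 0 → take C=(5.0456,3.6803) (cross=27.477)
ex = (C−B)/|BC| = (0.9397,0.3421); ey = (-0.3421,0.9397)
P = B + -3.37·ex + -2.28·ey = (-2.0393,-1.3258)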